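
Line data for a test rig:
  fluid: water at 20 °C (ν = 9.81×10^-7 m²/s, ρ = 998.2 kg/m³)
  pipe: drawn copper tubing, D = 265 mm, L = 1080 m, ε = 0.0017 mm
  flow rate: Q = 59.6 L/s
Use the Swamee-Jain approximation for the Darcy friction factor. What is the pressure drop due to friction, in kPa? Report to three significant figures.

V = 4Q/(πD²) = 4·0.0596/(π·0.265²) = 1.081 m/s
Re = VD/ν = 1.081·0.265/9.81×10^-7 = 2.92×10^5 → turbulent
ε/D = 0.0017/265 = 6.42×10^-6
Swamee-Jain: f = 0.01452
h_f = f(L/D)V²/(2g) = 0.01452·(1080/0.265)·1.081²/(2·9.81) = 3.522 m
Δp = ρg·h_f = 998.2·9.81·3.522 = 34.49 kPa

Δp ≈ 34.5 kPa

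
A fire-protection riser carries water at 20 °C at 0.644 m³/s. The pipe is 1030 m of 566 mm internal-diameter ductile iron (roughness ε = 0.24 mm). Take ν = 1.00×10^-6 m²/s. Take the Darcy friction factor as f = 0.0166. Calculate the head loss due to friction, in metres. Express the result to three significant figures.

V = 4Q/(πD²) = 4·0.644/(π·0.566²) = 2.560 m/s
h_f = f(L/D)V²/(2g) = 0.01660·(1030/0.566)·2.560²/(2·9.81) = 10.09 m

h_f ≈ 10.1 m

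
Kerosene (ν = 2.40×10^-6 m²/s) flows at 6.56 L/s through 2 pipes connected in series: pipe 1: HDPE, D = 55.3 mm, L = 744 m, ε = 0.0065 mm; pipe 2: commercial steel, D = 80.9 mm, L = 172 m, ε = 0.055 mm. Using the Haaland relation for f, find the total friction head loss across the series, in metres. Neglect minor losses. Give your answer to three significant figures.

Pipe 1: V = 2.731 m/s, Re = 6.29×10^4, ε/D = 1.18×10^-4, f = 0.02007, h_1 = f(L/D)V²/2g = 102.7 m
Pipe 2: V = 1.276 m/s, Re = 4.30×10^4, ε/D = 6.80×10^-4, f = 0.02336, h_2 = f(L/D)V²/2g = 4.122 m
Series → Q common, losses add: H = Σh = 106.8 m

H ≈ 107 m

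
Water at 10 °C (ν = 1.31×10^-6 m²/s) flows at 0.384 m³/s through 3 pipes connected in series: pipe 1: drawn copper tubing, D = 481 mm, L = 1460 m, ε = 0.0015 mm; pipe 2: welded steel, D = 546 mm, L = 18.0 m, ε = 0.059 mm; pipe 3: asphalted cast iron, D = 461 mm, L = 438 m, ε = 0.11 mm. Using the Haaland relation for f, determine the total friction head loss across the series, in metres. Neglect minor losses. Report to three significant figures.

Pipe 1: V = 2.113 m/s, Re = 7.76×10^5, ε/D = 3.12×10^-6, f = 0.01214, h_1 = f(L/D)V²/2g = 8.387 m
Pipe 2: V = 1.640 m/s, Re = 6.84×10^5, ε/D = 1.08×10^-4, f = 0.01389, h_2 = f(L/D)V²/2g = 0.06279 m
Pipe 3: V = 2.301 m/s, Re = 8.10×10^5, ε/D = 2.39×10^-4, f = 0.01517, h_3 = f(L/D)V²/2g = 3.887 m
Series → Q common, losses add: H = Σh = 12.34 m

H ≈ 12.3 m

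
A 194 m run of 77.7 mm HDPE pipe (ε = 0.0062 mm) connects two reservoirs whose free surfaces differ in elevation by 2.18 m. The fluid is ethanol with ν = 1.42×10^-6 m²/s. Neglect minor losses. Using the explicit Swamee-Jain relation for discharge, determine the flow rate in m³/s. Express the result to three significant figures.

Q ≈ 0.00426 m³/s

Swamee-Jain (Type II): Q = -0.965·√(gD⁵h_f/L)·ln[ε/(3.7D) + √(3.17ν²L/(gD³h_f))]
√(gD⁵h_f/L) = √(9.81·0.0777⁵·2.18/194) = 5.587×10^-4
ε/(3.7D) = 2.16×10^-5; √(3.17ν²L/(gD³h_f)) = 3.52×10^-4
Q = -0.965·5.587×10^-4·ln(3.731×10^-4) = 0.004256 m³/s
Check: V = 0.898 m/s, Re = 4.91×10^4, f = 0.02117, h_f = 2.17 m ≈ 2.18 m ✓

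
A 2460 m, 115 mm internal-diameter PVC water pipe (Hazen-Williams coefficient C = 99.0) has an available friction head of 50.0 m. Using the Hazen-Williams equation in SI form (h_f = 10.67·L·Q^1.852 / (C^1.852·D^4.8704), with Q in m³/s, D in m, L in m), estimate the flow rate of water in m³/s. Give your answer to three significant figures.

Q ≈ 0.0114 m³/s

Rearranging: Q = [h_f·C^1.852·D^4.8704 / (10.67·L)]^(1/1.852)
Q = [50.0·99.0^1.852·0.115^4.8704 / (10.67·2460)]^0.540 = 0.01139 m³/s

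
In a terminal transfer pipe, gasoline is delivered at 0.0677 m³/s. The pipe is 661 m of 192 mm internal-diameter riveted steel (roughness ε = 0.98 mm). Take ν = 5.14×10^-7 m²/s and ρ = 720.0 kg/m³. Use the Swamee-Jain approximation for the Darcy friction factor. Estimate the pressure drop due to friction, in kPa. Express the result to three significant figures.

Δp ≈ 208 kPa

V = 4Q/(πD²) = 4·0.0677/(π·0.192²) = 2.338 m/s
Re = VD/ν = 2.338·0.192/5.14×10^-7 = 8.73×10^5 → turbulent
ε/D = 0.98/192 = 0.00510
Swamee-Jain: f = 0.03073
h_f = f(L/D)V²/(2g) = 0.03073·(661/0.192)·2.338²/(2·9.81) = 29.48 m
Δp = ρg·h_f = 720.0·9.81·29.48 = 208.2 kPa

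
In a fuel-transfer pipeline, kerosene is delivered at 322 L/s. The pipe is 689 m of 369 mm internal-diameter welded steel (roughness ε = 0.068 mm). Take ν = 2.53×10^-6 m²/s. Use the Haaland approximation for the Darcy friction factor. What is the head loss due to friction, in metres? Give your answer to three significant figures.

h_f ≈ 13.2 m

V = 4Q/(πD²) = 4·0.322/(π·0.369²) = 3.011 m/s
Re = VD/ν = 3.011·0.369/2.53×10^-6 = 4.39×10^5 → turbulent
ε/D = 0.068/369 = 1.84×10^-4
Haaland: f = 0.01532
h_f = f(L/D)V²/(2g) = 0.01532·(689/0.369)·3.011²/(2·9.81) = 13.22 m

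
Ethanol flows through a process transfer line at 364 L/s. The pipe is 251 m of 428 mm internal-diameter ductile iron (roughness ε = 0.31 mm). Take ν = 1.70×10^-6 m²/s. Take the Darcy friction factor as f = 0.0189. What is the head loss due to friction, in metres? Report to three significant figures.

h_f ≈ 3.62 m

V = 4Q/(πD²) = 4·0.364/(π·0.428²) = 2.530 m/s
h_f = f(L/D)V²/(2g) = 0.01890·(251/0.428)·2.530²/(2·9.81) = 3.616 m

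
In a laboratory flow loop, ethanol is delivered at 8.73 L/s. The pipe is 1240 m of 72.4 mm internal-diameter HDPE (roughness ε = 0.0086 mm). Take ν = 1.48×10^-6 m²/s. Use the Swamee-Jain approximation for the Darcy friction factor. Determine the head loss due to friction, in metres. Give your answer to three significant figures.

V = 4Q/(πD²) = 4·0.00873/(π·0.0724²) = 2.121 m/s
Re = VD/ν = 2.121·0.0724/1.48×10^-6 = 1.04×10^5 → turbulent
ε/D = 0.0086/72.4 = 1.19×10^-4
Swamee-Jain: f = 0.01844
h_f = f(L/D)V²/(2g) = 0.01844·(1240/0.0724)·2.121²/(2·9.81) = 72.37 m

h_f ≈ 72.4 m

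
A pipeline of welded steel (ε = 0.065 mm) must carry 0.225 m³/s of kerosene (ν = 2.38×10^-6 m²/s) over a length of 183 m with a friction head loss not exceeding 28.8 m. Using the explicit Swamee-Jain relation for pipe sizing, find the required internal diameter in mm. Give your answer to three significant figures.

D ≈ 216 mm

Swamee-Jain (Type III): D = 0.66·[ε^1.25·(LQ²/(gh_f))^4.75 + ν·Q^9.4·(L/(gh_f))^5.2]^0.04
LQ²/(gh_f) = 0.03279; L/(gh_f) = 0.6477
Term 1 = ε^1.25·(…)^4.75 = 5.20×10^-13; Term 2 = ν·Q^9.4·(…)^5.2 = 2.02×10^-13
D = 0.66·(5.20×10^-13 + 2.02×10^-13)^0.04 = 0.2157 m = 216 mm
Check: V = 6.16 m/s, Re = 5.58×10^5, f = 0.01626, h_f = 26.7 m ≈ 28.8 m ✓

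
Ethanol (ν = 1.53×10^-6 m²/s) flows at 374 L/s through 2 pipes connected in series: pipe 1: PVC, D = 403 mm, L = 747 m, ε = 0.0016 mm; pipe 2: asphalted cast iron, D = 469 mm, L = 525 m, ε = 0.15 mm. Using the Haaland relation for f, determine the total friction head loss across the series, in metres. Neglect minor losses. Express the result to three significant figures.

H ≈ 14.2 m

Pipe 1: V = 2.932 m/s, Re = 7.72×10^5, ε/D = 3.97×10^-6, f = 0.01216, h_1 = f(L/D)V²/2g = 9.878 m
Pipe 2: V = 2.165 m/s, Re = 6.64×10^5, ε/D = 3.20×10^-4, f = 0.01606, h_2 = f(L/D)V²/2g = 4.294 m
Series → Q common, losses add: H = Σh = 14.17 m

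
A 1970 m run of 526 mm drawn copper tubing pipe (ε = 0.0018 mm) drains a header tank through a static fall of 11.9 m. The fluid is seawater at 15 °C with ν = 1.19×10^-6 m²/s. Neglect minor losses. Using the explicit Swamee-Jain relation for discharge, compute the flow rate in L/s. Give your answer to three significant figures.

Q ≈ 502 L/s

Swamee-Jain (Type II): Q = -0.965·√(gD⁵h_f/L)·ln[ε/(3.7D) + √(3.17ν²L/(gD³h_f))]
√(gD⁵h_f/L) = √(9.81·0.526⁵·11.9/1970) = 0.04885
ε/(3.7D) = 9.25×10^-7; √(3.17ν²L/(gD³h_f)) = 2.28×10^-5
Q = -0.965·0.04885·ln(2.374×10^-5) = 0.5019 m³/s
Check: V = 2.31 m/s, Re = 1.02×10^6, f = 0.01165, h_f = 11.9 m ≈ 11.9 m ✓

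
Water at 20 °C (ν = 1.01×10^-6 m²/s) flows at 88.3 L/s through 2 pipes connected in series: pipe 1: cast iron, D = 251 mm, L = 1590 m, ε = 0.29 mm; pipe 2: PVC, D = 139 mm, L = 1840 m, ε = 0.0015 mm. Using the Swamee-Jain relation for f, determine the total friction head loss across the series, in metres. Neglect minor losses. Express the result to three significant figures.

Pipe 1: V = 1.785 m/s, Re = 4.43×10^5, ε/D = 0.00116, f = 0.02108, h_1 = f(L/D)V²/2g = 21.67 m
Pipe 2: V = 5.819 m/s, Re = 8.01×10^5, ε/D = 1.08×10^-5, f = 0.01228, h_2 = f(L/D)V²/2g = 280.6 m
Series → Q common, losses add: H = Σh = 302.3 m

H ≈ 302 m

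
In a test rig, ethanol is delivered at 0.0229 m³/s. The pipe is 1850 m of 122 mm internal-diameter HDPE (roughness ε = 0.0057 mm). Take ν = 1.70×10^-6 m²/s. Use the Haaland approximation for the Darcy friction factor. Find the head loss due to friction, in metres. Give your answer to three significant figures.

V = 4Q/(πD²) = 4·0.0229/(π·0.122²) = 1.959 m/s
Re = VD/ν = 1.959·0.122/1.70×10^-6 = 1.41×10^5 → turbulent
ε/D = 0.0057/122 = 4.67×10^-5
Haaland: f = 0.01687
h_f = f(L/D)V²/(2g) = 0.01687·(1850/0.122)·1.959²/(2·9.81) = 50.02 m

h_f ≈ 50.0 m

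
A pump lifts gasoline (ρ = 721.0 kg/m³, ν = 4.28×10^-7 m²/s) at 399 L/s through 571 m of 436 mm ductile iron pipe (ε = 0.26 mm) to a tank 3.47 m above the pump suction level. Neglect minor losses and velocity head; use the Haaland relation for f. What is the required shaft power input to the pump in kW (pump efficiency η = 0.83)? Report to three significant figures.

V = 4Q/(πD²) = 2.672 m/s; Re = 2.72×10^6; ε/D = 5.96×10^-4; f = 0.01756
h_f = f(L/D)V²/2g = 8.371 m
Total head H = z + h_f = 3.47 + 8.371 = 11.84 m
P_hyd = ρgQH = 721.0·9.81·0.399·11.84 = 33.42 kW
P_shaft = P_hyd/η = 33.42/0.83 = 40.26 kW

P_shaft ≈ 40.3 kW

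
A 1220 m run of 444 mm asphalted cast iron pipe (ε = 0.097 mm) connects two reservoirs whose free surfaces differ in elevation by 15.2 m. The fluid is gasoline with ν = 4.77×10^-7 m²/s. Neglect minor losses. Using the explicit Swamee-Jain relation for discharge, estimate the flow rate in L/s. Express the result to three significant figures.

Q ≈ 426 L/s

Swamee-Jain (Type II): Q = -0.965·√(gD⁵h_f/L)·ln[ε/(3.7D) + √(3.17ν²L/(gD³h_f))]
√(gD⁵h_f/L) = √(9.81·0.444⁵·15.2/1220) = 0.04592
ε/(3.7D) = 5.90×10^-5; √(3.17ν²L/(gD³h_f)) = 8.21×10^-6
Q = -0.965·0.04592·ln(6.726×10^-5) = 0.4257 m³/s
Check: V = 2.75 m/s, Re = 2.56×10^6, f = 0.01443, h_f = 15.3 m ≈ 15.2 m ✓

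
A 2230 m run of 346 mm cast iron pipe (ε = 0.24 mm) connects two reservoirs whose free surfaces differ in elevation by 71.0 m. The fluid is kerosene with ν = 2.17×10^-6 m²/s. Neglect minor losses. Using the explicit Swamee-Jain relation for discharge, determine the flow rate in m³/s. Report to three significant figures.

Swamee-Jain (Type II): Q = -0.965·√(gD⁵h_f/L)·ln[ε/(3.7D) + √(3.17ν²L/(gD³h_f))]
√(gD⁵h_f/L) = √(9.81·0.346⁵·71.0/2230) = 0.03936
ε/(3.7D) = 1.87×10^-4; √(3.17ν²L/(gD³h_f)) = 3.40×10^-5
Q = -0.965·0.03936·ln(2.214×10^-4) = 0.3196 m³/s
Check: V = 3.40 m/s, Re = 5.42×10^5, f = 0.01883, h_f = 71.5 m ≈ 71.0 m ✓

Q ≈ 0.320 m³/s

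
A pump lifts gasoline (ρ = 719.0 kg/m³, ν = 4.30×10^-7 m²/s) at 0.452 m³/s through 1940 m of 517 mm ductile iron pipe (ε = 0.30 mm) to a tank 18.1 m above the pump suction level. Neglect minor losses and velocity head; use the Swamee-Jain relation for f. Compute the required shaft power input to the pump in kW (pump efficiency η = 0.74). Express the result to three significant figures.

V = 4Q/(πD²) = 2.153 m/s; Re = 2.59×10^6; ε/D = 5.80×10^-4; f = 0.01751
h_f = f(L/D)V²/2g = 15.53 m
Total head H = z + h_f = 18.1 + 15.53 = 33.63 m
P_hyd = ρgQH = 719.0·9.81·0.452·33.63 = 107.2 kW
P_shaft = P_hyd/η = 107.2/0.74 = 144.9 kW

P_shaft ≈ 145 kW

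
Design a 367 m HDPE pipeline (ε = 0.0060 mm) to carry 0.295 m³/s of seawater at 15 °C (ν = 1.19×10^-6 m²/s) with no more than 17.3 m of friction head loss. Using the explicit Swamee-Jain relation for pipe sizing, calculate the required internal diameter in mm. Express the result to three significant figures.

D ≈ 285 mm

Swamee-Jain (Type III): D = 0.66·[ε^1.25·(LQ²/(gh_f))^4.75 + ν·Q^9.4·(L/(gh_f))^5.2]^0.04
LQ²/(gh_f) = 0.1882; L/(gh_f) = 2.162
Term 1 = ε^1.25·(…)^4.75 = 1.06×10^-10; Term 2 = ν·Q^9.4·(…)^5.2 = 6.82×10^-10
D = 0.66·(1.06×10^-10 + 6.82×10^-10)^0.04 = 0.2854 m = 285 mm
Check: V = 4.61 m/s, Re = 1.11×10^6, f = 0.01194, h_f = 16.6 m ≈ 17.3 m ✓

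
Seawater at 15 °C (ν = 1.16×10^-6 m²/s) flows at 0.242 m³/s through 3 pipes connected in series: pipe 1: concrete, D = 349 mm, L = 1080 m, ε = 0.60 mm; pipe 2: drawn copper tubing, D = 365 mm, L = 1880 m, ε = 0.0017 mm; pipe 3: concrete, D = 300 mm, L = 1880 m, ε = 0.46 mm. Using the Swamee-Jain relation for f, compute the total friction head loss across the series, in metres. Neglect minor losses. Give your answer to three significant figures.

Pipe 1: V = 2.530 m/s, Re = 7.61×10^5, ε/D = 0.00172, f = 0.02287, h_1 = f(L/D)V²/2g = 23.08 m
Pipe 2: V = 2.313 m/s, Re = 7.28×10^5, ε/D = 4.66×10^-6, f = 0.01235, h_2 = f(L/D)V²/2g = 17.34 m
Pipe 3: V = 3.424 m/s, Re = 8.85×10^5, ε/D = 0.00153, f = 0.02219, h_3 = f(L/D)V²/2g = 83.07 m
Series → Q common, losses add: H = Σh = 123.5 m

H ≈ 123 m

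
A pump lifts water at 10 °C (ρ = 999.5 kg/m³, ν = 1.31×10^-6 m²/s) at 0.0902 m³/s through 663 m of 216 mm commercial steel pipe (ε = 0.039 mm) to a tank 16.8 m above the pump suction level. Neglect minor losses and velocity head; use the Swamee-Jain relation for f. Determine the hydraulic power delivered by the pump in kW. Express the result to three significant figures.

V = 4Q/(πD²) = 2.462 m/s; Re = 4.06×10^5; ε/D = 1.81×10^-4; f = 0.01563
h_f = f(L/D)V²/2g = 14.82 m
Total head H = z + h_f = 16.8 + 14.82 = 31.62 m
P_hyd = ρgQH = 999.5·9.81·0.0902·31.62 = 27.96 kW

P_hyd ≈ 28.0 kW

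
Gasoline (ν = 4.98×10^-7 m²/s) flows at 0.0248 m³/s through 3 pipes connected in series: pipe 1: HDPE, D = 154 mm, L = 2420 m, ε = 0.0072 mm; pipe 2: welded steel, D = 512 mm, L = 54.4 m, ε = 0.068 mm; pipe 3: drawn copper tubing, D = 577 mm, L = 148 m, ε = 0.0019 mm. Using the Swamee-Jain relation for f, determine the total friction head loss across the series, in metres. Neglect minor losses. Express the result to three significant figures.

Pipe 1: V = 1.331 m/s, Re = 4.12×10^5, ε/D = 4.68×10^-5, f = 0.01419, h_1 = f(L/D)V²/2g = 20.14 m
Pipe 2: V = 0.1205 m/s, Re = 1.24×10^5, ε/D = 1.33×10^-4, f = 0.01796, h_2 = f(L/D)V²/2g = 0.001411 m
Pipe 3: V = 0.09484 m/s, Re = 1.10×10^5, ε/D = 3.29×10^-6, f = 0.01754, h_3 = f(L/D)V²/2g = 0.002062 m
Series → Q common, losses add: H = Σh = 20.15 m

H ≈ 20.1 m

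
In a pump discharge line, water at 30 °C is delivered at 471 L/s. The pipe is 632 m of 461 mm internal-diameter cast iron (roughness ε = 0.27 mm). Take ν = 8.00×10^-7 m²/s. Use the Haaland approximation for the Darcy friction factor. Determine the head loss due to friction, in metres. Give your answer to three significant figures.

V = 4Q/(πD²) = 4·0.471/(π·0.461²) = 2.822 m/s
Re = VD/ν = 2.822·0.461/8.00×10^-7 = 1.63×10^6 → turbulent
ε/D = 0.27/461 = 5.86×10^-4
Haaland: f = 0.01759
h_f = f(L/D)V²/(2g) = 0.01759·(632/0.461)·2.822²/(2·9.81) = 9.785 m

h_f ≈ 9.79 m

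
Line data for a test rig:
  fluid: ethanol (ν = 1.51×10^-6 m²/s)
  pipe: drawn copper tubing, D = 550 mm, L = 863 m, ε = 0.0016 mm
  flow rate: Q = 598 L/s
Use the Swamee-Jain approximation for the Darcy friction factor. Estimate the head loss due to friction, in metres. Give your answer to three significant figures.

V = 4Q/(πD²) = 4·0.598/(π·0.550²) = 2.517 m/s
Re = VD/ν = 2.517·0.550/1.51×10^-6 = 9.17×10^5 → turbulent
ε/D = 0.0016/550 = 2.91×10^-6
Swamee-Jain: f = 0.01185
h_f = f(L/D)V²/(2g) = 0.01185·(863/0.550)·2.517²/(2·9.81) = 6.003 m

h_f ≈ 6.00 m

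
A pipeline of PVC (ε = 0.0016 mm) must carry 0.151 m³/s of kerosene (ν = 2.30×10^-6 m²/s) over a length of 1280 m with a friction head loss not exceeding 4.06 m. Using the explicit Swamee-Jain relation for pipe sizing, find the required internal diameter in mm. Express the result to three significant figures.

Swamee-Jain (Type III): D = 0.66·[ε^1.25·(LQ²/(gh_f))^4.75 + ν·Q^9.4·(L/(gh_f))^5.2]^0.04
LQ²/(gh_f) = 0.7328; L/(gh_f) = 32.14
Term 1 = ε^1.25·(…)^4.75 = 1.30×10^-8; Term 2 = ν·Q^9.4·(…)^5.2 = 3.02×10^-6
D = 0.66·(1.30×10^-8 + 3.02×10^-6)^0.04 = 0.3970 m = 397 mm
Check: V = 1.22 m/s, Re = 2.11×10^5, f = 0.01542, h_f = 3.77 m ≈ 4.06 m ✓

D ≈ 397 mm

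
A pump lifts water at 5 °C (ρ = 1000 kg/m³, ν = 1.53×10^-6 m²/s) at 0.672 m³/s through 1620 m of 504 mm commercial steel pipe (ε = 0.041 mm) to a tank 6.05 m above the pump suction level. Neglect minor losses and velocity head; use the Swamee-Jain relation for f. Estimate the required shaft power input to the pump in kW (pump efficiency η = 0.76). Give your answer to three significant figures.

V = 4Q/(πD²) = 3.368 m/s; Re = 1.11×10^6; ε/D = 8.13×10^-5; f = 0.01310
h_f = f(L/D)V²/2g = 24.35 m
Total head H = z + h_f = 6.05 + 24.35 = 30.40 m
P_hyd = ρgQH = 1000·9.81·0.672·30.40 = 200.4 kW
P_shaft = P_hyd/η = 200.4/0.76 = 263.7 kW

P_shaft ≈ 264 kW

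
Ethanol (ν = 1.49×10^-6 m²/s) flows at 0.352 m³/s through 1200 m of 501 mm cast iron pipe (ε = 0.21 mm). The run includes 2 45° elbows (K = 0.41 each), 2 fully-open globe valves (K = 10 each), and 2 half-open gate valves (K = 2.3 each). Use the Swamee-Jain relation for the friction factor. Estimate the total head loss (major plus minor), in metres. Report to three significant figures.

H_L ≈ 10.8 m

V = 4Q/(πD²) = 1.786 m/s; V²/2g = 0.1625 m
Re = 6.00×10^5, ε/D = 4.19×10^-4 → f = 0.01708 (Swamee-Jain)
Major: h_f = f(L/D)·V²/2g = 0.01708·2395·0.1625 = 6.649 m
Minor: ΣK = 25.4; h_m = ΣK·V²/2g = 4.131 m
Total H_L = 6.649 + 4.131 = 10.78 m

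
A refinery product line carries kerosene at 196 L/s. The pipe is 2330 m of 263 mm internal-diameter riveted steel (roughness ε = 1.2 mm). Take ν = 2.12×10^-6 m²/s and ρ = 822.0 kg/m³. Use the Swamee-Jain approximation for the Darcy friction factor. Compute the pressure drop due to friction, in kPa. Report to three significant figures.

Δp ≈ 1420 kPa

V = 4Q/(πD²) = 4·0.196/(π·0.263²) = 3.608 m/s
Re = VD/ν = 3.608·0.263/2.12×10^-6 = 4.48×10^5 → turbulent
ε/D = 1.2/263 = 0.00456
Swamee-Jain: f = 0.02988
h_f = f(L/D)V²/(2g) = 0.02988·(2330/0.263)·3.608²/(2·9.81) = 175.6 m
Δp = ρg·h_f = 822.0·9.81·175.6 = 1416 kPa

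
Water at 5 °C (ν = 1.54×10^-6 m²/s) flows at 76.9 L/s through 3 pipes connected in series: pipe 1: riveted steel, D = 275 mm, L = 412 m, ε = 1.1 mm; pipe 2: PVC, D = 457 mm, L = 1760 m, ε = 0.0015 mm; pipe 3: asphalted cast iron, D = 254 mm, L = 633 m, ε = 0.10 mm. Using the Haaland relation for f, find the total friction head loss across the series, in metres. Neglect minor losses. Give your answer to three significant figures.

H ≈ 9.59 m

Pipe 1: V = 1.295 m/s, Re = 2.31×10^5, ε/D = 0.00400, f = 0.02890, h_1 = f(L/D)V²/2g = 3.700 m
Pipe 2: V = 0.4688 m/s, Re = 1.39×10^5, ε/D = 3.28×10^-6, f = 0.01667, h_2 = f(L/D)V²/2g = 0.7192 m
Pipe 3: V = 1.518 m/s, Re = 2.50×10^5, ε/D = 3.94×10^-4, f = 0.01769, h_3 = f(L/D)V²/2g = 5.174 m
Series → Q common, losses add: H = Σh = 9.593 m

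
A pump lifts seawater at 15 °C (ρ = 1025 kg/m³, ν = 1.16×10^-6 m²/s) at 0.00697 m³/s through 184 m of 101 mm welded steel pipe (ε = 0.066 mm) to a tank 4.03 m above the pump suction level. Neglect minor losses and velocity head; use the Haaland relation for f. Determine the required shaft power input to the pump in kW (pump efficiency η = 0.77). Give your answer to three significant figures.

V = 4Q/(πD²) = 0.8700 m/s; Re = 7.57×10^4; ε/D = 6.53×10^-4; f = 0.02140
h_f = f(L/D)V²/2g = 1.504 m
Total head H = z + h_f = 4.03 + 1.504 = 5.534 m
P_hyd = ρgQH = 1025·9.81·0.00697·5.534 = 0.3878 kW
P_shaft = P_hyd/η = 0.3878/0.77 = 0.5037 kW

P_shaft ≈ 0.504 kW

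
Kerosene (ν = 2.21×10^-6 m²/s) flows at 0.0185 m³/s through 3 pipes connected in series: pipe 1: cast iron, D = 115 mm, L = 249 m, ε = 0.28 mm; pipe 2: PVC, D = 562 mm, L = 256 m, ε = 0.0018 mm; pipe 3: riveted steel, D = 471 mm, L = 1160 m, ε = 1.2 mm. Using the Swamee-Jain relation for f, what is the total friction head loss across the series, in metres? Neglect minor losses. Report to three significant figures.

Pipe 1: V = 1.781 m/s, Re = 9.27×10^4, ε/D = 0.00243, f = 0.02654, h_1 = f(L/D)V²/2g = 9.290 m
Pipe 2: V = 0.07458 m/s, Re = 1.90×10^4, ε/D = 3.20×10^-6, f = 0.02617, h_2 = f(L/D)V²/2g = 0.003379 m
Pipe 3: V = 0.1062 m/s, Re = 2.26×10^4, ε/D = 0.00255, f = 0.03056, h_3 = f(L/D)V²/2g = 0.04325 m
Series → Q common, losses add: H = Σh = 9.337 m

H ≈ 9.34 m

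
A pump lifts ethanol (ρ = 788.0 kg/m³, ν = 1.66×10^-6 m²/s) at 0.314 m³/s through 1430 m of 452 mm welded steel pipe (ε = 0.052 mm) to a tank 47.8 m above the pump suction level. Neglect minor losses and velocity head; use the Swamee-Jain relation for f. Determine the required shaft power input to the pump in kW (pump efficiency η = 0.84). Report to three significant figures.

V = 4Q/(πD²) = 1.957 m/s; Re = 5.33×10^5; ε/D = 1.15×10^-4; f = 0.01454
h_f = f(L/D)V²/2g = 8.978 m
Total head H = z + h_f = 47.8 + 8.978 = 56.78 m
P_hyd = ρgQH = 788.0·9.81·0.314·56.78 = 137.8 kW
P_shaft = P_hyd/η = 137.8/0.84 = 164.1 kW

P_shaft ≈ 164 kW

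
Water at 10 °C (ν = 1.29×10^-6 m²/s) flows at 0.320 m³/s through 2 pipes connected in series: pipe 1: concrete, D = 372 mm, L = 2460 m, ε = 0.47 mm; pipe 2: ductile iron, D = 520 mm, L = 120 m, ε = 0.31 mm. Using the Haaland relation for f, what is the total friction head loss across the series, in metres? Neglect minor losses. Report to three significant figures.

H ≈ 62.2 m

Pipe 1: V = 2.944 m/s, Re = 8.49×10^5, ε/D = 0.00126, f = 0.02111, h_1 = f(L/D)V²/2g = 61.67 m
Pipe 2: V = 1.507 m/s, Re = 6.07×10^5, ε/D = 5.96×10^-4, f = 0.01804, h_2 = f(L/D)V²/2g = 0.4817 m
Series → Q common, losses add: H = Σh = 62.16 m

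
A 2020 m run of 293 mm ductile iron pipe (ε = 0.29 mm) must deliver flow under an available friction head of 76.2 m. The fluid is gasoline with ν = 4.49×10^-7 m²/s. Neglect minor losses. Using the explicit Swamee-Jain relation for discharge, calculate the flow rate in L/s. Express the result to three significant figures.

Swamee-Jain (Type II): Q = -0.965·√(gD⁵h_f/L)·ln[ε/(3.7D) + √(3.17ν²L/(gD³h_f))]
√(gD⁵h_f/L) = √(9.81·0.293⁵·76.2/2020) = 0.02827
ε/(3.7D) = 2.68×10^-4; √(3.17ν²L/(gD³h_f)) = 8.29×10^-6
Q = -0.965·0.02827·ln(2.758×10^-4) = 0.2236 m³/s
Check: V = 3.32 m/s, Re = 2.16×10^6, f = 0.01979, h_f = 76.4 m ≈ 76.2 m ✓

Q ≈ 224 L/s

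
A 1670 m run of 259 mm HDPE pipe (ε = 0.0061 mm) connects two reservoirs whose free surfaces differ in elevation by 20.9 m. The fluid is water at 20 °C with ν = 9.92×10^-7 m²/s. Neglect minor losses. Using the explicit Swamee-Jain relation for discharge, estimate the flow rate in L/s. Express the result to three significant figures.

Q ≈ 116 L/s

Swamee-Jain (Type II): Q = -0.965·√(gD⁵h_f/L)·ln[ε/(3.7D) + √(3.17ν²L/(gD³h_f))]
√(gD⁵h_f/L) = √(9.81·0.259⁵·20.9/1670) = 0.01196
ε/(3.7D) = 6.37×10^-6; √(3.17ν²L/(gD³h_f)) = 3.82×10^-5
Q = -0.965·0.01196·ln(4.461×10^-5) = 0.1156 m³/s
Check: V = 2.19 m/s, Re = 5.73×10^5, f = 0.01318, h_f = 20.9 m ≈ 20.9 m ✓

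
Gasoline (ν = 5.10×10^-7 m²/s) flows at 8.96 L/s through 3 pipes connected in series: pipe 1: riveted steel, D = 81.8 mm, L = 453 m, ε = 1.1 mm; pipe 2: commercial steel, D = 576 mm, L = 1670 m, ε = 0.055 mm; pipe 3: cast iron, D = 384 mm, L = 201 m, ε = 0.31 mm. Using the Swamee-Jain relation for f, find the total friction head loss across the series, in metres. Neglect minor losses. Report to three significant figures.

H ≈ 34.7 m

Pipe 1: V = 1.705 m/s, Re = 2.73×10^5, ε/D = 0.0134, f = 0.04231, h_1 = f(L/D)V²/2g = 34.71 m
Pipe 2: V = 0.03439 m/s, Re = 3.88×10^4, ε/D = 9.55×10^-5, f = 0.02233, h_2 = f(L/D)V²/2g = 0.003902 m
Pipe 3: V = 0.07737 m/s, Re = 5.83×10^4, ε/D = 8.07×10^-4, f = 0.02310, h_3 = f(L/D)V²/2g = 0.003689 m
Series → Q common, losses add: H = Σh = 34.72 m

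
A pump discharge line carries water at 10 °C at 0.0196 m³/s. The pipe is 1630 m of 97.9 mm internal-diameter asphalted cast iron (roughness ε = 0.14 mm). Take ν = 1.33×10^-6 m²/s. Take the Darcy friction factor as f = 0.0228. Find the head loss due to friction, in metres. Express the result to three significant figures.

V = 4Q/(πD²) = 4·0.0196/(π·0.0979²) = 2.604 m/s
h_f = f(L/D)V²/(2g) = 0.02280·(1630/0.0979)·2.604²/(2·9.81) = 131.2 m

h_f ≈ 131 m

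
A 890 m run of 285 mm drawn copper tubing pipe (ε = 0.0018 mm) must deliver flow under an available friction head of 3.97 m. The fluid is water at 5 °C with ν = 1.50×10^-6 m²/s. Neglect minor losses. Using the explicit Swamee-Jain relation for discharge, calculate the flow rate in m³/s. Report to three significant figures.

Swamee-Jain (Type II): Q = -0.965·√(gD⁵h_f/L)·ln[ε/(3.7D) + √(3.17ν²L/(gD³h_f))]
√(gD⁵h_f/L) = √(9.81·0.285⁵·3.97/890) = 0.009071
ε/(3.7D) = 1.71×10^-6; √(3.17ν²L/(gD³h_f)) = 8.39×10^-5
Q = -0.965·0.009071·ln(8.562×10^-5) = 0.08198 m³/s
Check: V = 1.29 m/s, Re = 2.44×10^5, f = 0.01501, h_f = 3.95 m ≈ 3.97 m ✓

Q ≈ 0.0820 m³/s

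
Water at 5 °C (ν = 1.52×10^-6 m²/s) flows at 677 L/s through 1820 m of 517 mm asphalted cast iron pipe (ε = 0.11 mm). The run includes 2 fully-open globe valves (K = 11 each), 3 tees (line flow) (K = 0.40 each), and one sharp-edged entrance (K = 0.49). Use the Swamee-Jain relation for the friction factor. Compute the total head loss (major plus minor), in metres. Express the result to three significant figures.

H_L ≈ 40.2 m

V = 4Q/(πD²) = 3.225 m/s; V²/2g = 0.5301 m
Re = 1.10×10^6, ε/D = 2.13×10^-4 → f = 0.01484 (Swamee-Jain)
Major: h_f = f(L/D)·V²/2g = 0.01484·3520·0.5301 = 27.68 m
Minor: ΣK = 23.7; h_m = ΣK·V²/2g = 12.56 m
Total H_L = 27.68 + 12.56 = 40.24 m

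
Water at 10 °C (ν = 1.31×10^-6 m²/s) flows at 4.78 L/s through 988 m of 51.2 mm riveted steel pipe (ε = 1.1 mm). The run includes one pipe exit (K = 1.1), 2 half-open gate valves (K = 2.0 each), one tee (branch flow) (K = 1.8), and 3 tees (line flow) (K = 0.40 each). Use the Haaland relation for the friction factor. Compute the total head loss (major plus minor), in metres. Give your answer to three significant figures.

V = 4Q/(πD²) = 2.322 m/s; V²/2g = 0.2747 m
Re = 9.07×10^4, ε/D = 0.0215 → f = 0.05050 (Haaland)
Major: h_f = f(L/D)·V²/2g = 0.05050·19297·0.2747 = 267.7 m
Minor: ΣK = 8.10; h_m = ΣK·V²/2g = 2.225 m
Total H_L = 267.7 + 2.225 = 270.0 m

H_L ≈ 270 m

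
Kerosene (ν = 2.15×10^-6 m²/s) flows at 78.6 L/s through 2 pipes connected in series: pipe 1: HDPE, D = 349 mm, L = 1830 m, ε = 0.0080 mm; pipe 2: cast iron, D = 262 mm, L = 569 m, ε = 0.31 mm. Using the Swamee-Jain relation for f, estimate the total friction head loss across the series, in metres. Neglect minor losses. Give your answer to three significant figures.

Pipe 1: V = 0.8216 m/s, Re = 1.33×10^5, ε/D = 2.29×10^-5, f = 0.01700, h_1 = f(L/D)V²/2g = 3.067 m
Pipe 2: V = 1.458 m/s, Re = 1.78×10^5, ε/D = 0.00118, f = 0.02203, h_2 = f(L/D)V²/2g = 5.184 m
Series → Q common, losses add: H = Σh = 8.251 m

H ≈ 8.25 m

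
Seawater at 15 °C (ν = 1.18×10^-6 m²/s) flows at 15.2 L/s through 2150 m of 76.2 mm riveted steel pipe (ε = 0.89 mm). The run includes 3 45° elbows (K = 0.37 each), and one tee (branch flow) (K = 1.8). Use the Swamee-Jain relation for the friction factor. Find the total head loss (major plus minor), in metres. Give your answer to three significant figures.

H_L ≈ 647 m

V = 4Q/(πD²) = 3.333 m/s; V²/2g = 0.5662 m
Re = 2.15×10^5, ε/D = 0.0117 → f = 0.04037 (Swamee-Jain)
Major: h_f = f(L/D)·V²/2g = 0.04037·28215·0.5662 = 645.0 m
Minor: ΣK = 2.91; h_m = ΣK·V²/2g = 1.648 m
Total H_L = 645.0 + 1.648 = 646.7 m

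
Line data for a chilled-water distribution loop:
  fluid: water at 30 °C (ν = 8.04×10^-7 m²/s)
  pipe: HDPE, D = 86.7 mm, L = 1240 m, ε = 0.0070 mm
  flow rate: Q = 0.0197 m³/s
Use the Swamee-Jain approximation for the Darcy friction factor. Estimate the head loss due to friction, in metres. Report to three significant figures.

V = 4Q/(πD²) = 4·0.0197/(π·0.0867²) = 3.337 m/s
Re = VD/ν = 3.337·0.0867/8.04×10^-7 = 3.60×10^5 → turbulent
ε/D = 0.0070/86.7 = 8.07×10^-5
Swamee-Jain: f = 0.01486
h_f = f(L/D)V²/(2g) = 0.01486·(1240/0.0867)·3.337²/(2·9.81) = 120.6 m

h_f ≈ 121 m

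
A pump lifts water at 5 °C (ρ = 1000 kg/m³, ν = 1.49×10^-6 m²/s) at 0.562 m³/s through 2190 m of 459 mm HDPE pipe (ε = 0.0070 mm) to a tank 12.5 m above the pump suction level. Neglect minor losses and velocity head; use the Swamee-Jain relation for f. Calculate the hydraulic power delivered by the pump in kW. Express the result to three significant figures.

V = 4Q/(πD²) = 3.396 m/s; Re = 1.05×10^6; ε/D = 1.53×10^-5; f = 0.01190
h_f = f(L/D)V²/2g = 33.38 m
Total head H = z + h_f = 12.5 + 33.38 = 45.88 m
P_hyd = ρgQH = 1000·9.81·0.562·45.88 = 252.9 kW

P_hyd ≈ 253 kW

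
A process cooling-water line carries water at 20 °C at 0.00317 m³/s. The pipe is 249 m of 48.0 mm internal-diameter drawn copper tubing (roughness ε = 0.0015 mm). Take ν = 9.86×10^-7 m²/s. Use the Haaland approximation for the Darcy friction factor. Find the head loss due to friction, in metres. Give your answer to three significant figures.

h_f ≈ 15.0 m

V = 4Q/(πD²) = 4·0.00317/(π·0.0480²) = 1.752 m/s
Re = VD/ν = 1.752·0.0480/9.86×10^-7 = 8.53×10^4 → turbulent
ε/D = 0.0015/48.0 = 3.13×10^-5
Haaland: f = 0.01854
h_f = f(L/D)V²/(2g) = 0.01854·(249/0.0480)·1.752²/(2·9.81) = 15.05 m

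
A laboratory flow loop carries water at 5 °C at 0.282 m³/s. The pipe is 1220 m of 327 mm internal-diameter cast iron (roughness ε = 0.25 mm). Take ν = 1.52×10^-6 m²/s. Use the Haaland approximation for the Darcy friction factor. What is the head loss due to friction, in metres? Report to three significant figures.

V = 4Q/(πD²) = 4·0.282/(π·0.327²) = 3.358 m/s
Re = VD/ν = 3.358·0.327/1.52×10^-6 = 7.22×10^5 → turbulent
ε/D = 0.25/327 = 7.65×10^-4
Haaland: f = 0.01889
h_f = f(L/D)V²/(2g) = 0.01889·(1220/0.327)·3.358²/(2·9.81) = 40.51 m

h_f ≈ 40.5 m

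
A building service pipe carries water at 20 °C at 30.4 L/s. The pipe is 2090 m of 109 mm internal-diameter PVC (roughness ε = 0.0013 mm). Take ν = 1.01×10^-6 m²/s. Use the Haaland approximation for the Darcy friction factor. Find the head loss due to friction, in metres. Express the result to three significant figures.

V = 4Q/(πD²) = 4·0.0304/(π·0.109²) = 3.258 m/s
Re = VD/ν = 3.258·0.109/1.01×10^-6 = 3.52×10^5 → turbulent
ε/D = 0.0013/109 = 1.19×10^-5
Haaland: f = 0.01403
h_f = f(L/D)V²/(2g) = 0.01403·(2090/0.109)·3.258²/(2·9.81) = 145.6 m

h_f ≈ 146 m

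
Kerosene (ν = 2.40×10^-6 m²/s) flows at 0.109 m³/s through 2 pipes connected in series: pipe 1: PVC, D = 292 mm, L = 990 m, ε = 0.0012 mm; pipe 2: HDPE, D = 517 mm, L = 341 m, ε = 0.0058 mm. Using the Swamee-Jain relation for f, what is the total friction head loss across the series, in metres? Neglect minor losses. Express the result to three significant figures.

Pipe 1: V = 1.628 m/s, Re = 1.98×10^5, ε/D = 4.11×10^-6, f = 0.01560, h_1 = f(L/D)V²/2g = 7.142 m
Pipe 2: V = 0.5192 m/s, Re = 1.12×10^5, ε/D = 1.12×10^-5, f = 0.01753, h_2 = f(L/D)V²/2g = 0.1588 m
Series → Q common, losses add: H = Σh = 7.301 m

H ≈ 7.30 m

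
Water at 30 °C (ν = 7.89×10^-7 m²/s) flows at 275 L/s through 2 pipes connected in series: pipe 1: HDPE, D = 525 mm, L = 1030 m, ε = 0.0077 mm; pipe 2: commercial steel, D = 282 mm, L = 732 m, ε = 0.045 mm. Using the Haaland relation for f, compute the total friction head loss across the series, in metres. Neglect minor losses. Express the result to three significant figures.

Pipe 1: V = 1.270 m/s, Re = 8.45×10^5, ε/D = 1.47×10^-5, f = 0.01216, h_1 = f(L/D)V²/2g = 1.963 m
Pipe 2: V = 4.403 m/s, Re = 1.57×10^6, ε/D = 1.60×10^-4, f = 0.01380, h_2 = f(L/D)V²/2g = 35.40 m
Series → Q common, losses add: H = Σh = 37.36 m

H ≈ 37.4 m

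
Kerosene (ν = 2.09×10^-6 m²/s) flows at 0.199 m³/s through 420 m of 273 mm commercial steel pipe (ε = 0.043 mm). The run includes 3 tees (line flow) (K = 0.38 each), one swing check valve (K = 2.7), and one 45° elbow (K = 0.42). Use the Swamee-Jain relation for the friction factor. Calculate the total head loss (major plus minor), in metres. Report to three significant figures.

H_L ≈ 16.4 m

V = 4Q/(πD²) = 3.400 m/s; V²/2g = 0.5891 m
Re = 4.44×10^5, ε/D = 1.58×10^-4 → f = 0.01527 (Swamee-Jain)
Major: h_f = f(L/D)·V²/2g = 0.01527·1538·0.5891 = 13.84 m
Minor: ΣK = 4.26; h_m = ΣK·V²/2g = 2.509 m
Total H_L = 13.84 + 2.509 = 16.35 m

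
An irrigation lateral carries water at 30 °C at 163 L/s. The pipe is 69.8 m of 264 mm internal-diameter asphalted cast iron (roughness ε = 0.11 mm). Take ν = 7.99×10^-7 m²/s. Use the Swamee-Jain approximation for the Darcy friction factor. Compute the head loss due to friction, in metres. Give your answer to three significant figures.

h_f ≈ 2.00 m

V = 4Q/(πD²) = 4·0.163/(π·0.264²) = 2.978 m/s
Re = VD/ν = 2.978·0.264/7.99×10^-7 = 9.84×10^5 → turbulent
ε/D = 0.11/264 = 4.17×10^-4
Swamee-Jain: f = 0.01672
h_f = f(L/D)V²/(2g) = 0.01672·(69.8/0.264)·2.978²/(2·9.81) = 1.998 m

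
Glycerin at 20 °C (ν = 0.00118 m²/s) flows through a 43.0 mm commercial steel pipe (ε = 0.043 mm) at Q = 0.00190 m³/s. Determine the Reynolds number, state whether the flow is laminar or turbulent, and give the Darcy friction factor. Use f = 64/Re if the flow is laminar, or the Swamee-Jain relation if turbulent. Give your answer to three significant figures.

V = 4Q/(πD²) = 1.308 m/s
Re = VD/ν = 1.308·0.0430/0.00118 = 47.7
Re < 2300 → laminar → f = 64/Re = 1.342

Re ≈ 47.7; laminar; f = 64/Re ≈ 1.34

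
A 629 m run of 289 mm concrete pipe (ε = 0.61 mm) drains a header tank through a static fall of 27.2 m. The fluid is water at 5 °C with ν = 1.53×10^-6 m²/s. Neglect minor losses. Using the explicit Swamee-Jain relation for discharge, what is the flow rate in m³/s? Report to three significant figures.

Q ≈ 0.209 m³/s

Swamee-Jain (Type II): Q = -0.965·√(gD⁵h_f/L)·ln[ε/(3.7D) + √(3.17ν²L/(gD³h_f))]
√(gD⁵h_f/L) = √(9.81·0.289⁵·27.2/629) = 0.02924
ε/(3.7D) = 5.70×10^-4; √(3.17ν²L/(gD³h_f)) = 2.69×10^-5
Q = -0.965·0.02924·ln(5.974×10^-4) = 0.2095 m³/s
Check: V = 3.19 m/s, Re = 6.03×10^5, f = 0.02415, h_f = 27.3 m ≈ 27.2 m ✓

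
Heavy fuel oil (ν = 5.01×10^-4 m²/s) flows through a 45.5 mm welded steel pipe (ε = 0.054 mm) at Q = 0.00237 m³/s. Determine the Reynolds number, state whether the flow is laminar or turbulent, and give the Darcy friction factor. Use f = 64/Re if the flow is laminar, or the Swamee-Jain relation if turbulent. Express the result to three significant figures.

Re ≈ 132; laminar; f = 64/Re ≈ 0.483

V = 4Q/(πD²) = 1.458 m/s
Re = VD/ν = 1.458·0.0455/5.01×10^-4 = 132
Re < 2300 → laminar → f = 64/Re = 0.4835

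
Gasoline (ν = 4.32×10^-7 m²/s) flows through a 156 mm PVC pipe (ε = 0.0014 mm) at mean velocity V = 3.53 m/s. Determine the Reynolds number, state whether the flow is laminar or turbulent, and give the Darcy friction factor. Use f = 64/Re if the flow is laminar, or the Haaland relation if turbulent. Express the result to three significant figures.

Re = VD/ν = 3.530·0.156/4.32×10^-7 = 1.27×10^6
Re > 4000 → turbulent; ε/D = 8.97×10^-6
Haaland: f = 0.01132

Re ≈ 1.27×10^6; turbulent; f ≈ 0.0113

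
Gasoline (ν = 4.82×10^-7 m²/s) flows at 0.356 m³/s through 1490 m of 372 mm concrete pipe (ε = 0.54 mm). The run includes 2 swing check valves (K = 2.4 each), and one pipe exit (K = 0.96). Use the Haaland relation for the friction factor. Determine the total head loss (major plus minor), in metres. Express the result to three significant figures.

H_L ≈ 50.6 m

V = 4Q/(πD²) = 3.275 m/s; V²/2g = 0.5468 m
Re = 2.53×10^6, ε/D = 0.00145 → f = 0.02167 (Haaland)
Major: h_f = f(L/D)·V²/2g = 0.02167·4005·0.5468 = 47.46 m
Minor: ΣK = 5.76; h_m = ΣK·V²/2g = 3.150 m
Total H_L = 47.46 + 3.150 = 50.61 m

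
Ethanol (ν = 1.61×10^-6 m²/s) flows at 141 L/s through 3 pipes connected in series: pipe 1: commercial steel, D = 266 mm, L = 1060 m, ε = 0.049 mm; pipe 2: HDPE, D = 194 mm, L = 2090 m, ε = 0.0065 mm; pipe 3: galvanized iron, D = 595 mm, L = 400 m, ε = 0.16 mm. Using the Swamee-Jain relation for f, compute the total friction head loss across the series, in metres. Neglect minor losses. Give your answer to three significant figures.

H ≈ 187 m

Pipe 1: V = 2.537 m/s, Re = 4.19×10^5, ε/D = 1.84×10^-4, f = 0.01562, h_1 = f(L/D)V²/2g = 20.42 m
Pipe 2: V = 4.770 m/s, Re = 5.75×10^5, ε/D = 3.35×10^-5, f = 0.01333, h_2 = f(L/D)V²/2g = 166.5 m
Pipe 3: V = 0.5071 m/s, Re = 1.87×10^5, ε/D = 2.69×10^-4, f = 0.01773, h_3 = f(L/D)V²/2g = 0.1562 m
Series → Q common, losses add: H = Σh = 187.1 m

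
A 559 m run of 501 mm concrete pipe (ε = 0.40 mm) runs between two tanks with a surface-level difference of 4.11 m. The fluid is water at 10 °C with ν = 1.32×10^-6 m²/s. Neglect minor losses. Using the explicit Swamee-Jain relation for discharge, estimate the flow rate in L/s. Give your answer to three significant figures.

Swamee-Jain (Type II): Q = -0.965·√(gD⁵h_f/L)·ln[ε/(3.7D) + √(3.17ν²L/(gD³h_f))]
√(gD⁵h_f/L) = √(9.81·0.501⁵·4.11/559) = 0.04771
ε/(3.7D) = 2.16×10^-4; √(3.17ν²L/(gD³h_f)) = 2.47×10^-5
Q = -0.965·0.04771·ln(2.405×10^-4) = 0.3837 m³/s
Check: V = 1.95 m/s, Re = 7.39×10^5, f = 0.01919, h_f = 4.13 m ≈ 4.11 m ✓

Q ≈ 384 L/s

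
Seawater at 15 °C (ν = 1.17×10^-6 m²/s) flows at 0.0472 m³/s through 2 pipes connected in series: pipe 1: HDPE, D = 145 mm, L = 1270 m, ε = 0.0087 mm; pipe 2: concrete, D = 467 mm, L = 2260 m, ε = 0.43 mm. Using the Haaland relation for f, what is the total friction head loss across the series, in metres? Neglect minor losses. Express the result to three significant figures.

Pipe 1: V = 2.858 m/s, Re = 3.54×10^5, ε/D = 6.00×10^-5, f = 0.01450, h_1 = f(L/D)V²/2g = 52.87 m
Pipe 2: V = 0.2756 m/s, Re = 1.10×10^5, ε/D = 9.21×10^-4, f = 0.02150, h_2 = f(L/D)V²/2g = 0.4027 m
Series → Q common, losses add: H = Σh = 53.27 m

H ≈ 53.3 m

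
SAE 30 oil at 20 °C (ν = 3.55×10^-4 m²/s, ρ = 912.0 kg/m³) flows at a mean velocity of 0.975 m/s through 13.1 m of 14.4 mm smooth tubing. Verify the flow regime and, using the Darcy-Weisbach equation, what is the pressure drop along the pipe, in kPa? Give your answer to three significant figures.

Δp ≈ 638 kPa

Re = VD/ν = 0.975·0.01440/3.55×10^-4 = 39.5 → laminar (Re < 2300)
f = 64/Re = 1.618
h_f = f(L/D)V²/(2g) = 1.618·(13.1/0.01440)·0.975²/(2·9.81) = 71.33 m
Δp = ρg·h_f = 912.0·9.81·71.33 = 638.2 kPa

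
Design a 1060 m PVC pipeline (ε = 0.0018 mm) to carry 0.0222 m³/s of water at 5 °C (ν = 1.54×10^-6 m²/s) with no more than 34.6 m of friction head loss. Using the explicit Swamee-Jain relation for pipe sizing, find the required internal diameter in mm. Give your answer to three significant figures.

Swamee-Jain (Type III): D = 0.66·[ε^1.25·(LQ²/(gh_f))^4.75 + ν·Q^9.4·(L/(gh_f))^5.2]^0.04
LQ²/(gh_f) = 0.001539; L/(gh_f) = 3.123
Term 1 = ε^1.25·(…)^4.75 = 2.87×10^-21; Term 2 = ν·Q^9.4·(…)^5.2 = 1.64×10^-19
D = 0.66·(2.87×10^-21 + 1.64×10^-19)^0.04 = 0.1171 m = 117 mm
Check: V = 2.06 m/s, Re = 1.57×10^5, f = 0.01642, h_f = 32.2 m ≈ 34.6 m ✓

D ≈ 117 mm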